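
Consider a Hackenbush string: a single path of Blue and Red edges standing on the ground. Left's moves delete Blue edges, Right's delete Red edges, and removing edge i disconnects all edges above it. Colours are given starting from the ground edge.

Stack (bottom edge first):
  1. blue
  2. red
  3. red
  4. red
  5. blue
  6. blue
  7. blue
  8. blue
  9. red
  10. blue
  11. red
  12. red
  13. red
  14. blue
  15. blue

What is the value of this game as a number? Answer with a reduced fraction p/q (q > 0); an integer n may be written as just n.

Build v(s[:k]) for k = 1..15, string s = blue red red red blue blue blue blue red blue red red red blue blue.
1 of 15 · b · max L 0 · min R +∞ = 1
2 of 15 · br · max L 0 · min R 1 = 1/2
3 of 15 · brr · max L 0 · min R 1/2 = 1/4
4 of 15 · brrr · max L 0 · min R 1/4 = 1/8
5 of 15 · brrrb · max L 1/8 · min R 1/4 = 3/16
6 of 15 · brrrbb · max L 3/16 · min R 1/4 = 7/32
7 of 15 · brrrbbb · max L 7/32 · min R 1/4 = 15/64
8 of 15 · brrrbbbb · max L 15/64 · min R 1/4 = 31/128
9 of 15 · brrrbbbbr · max L 15/64 · min R 31/128 = 61/256
10 of 15 · brrrbbbbrb · max L 61/256 · min R 31/128 = 123/512
11 of 15 · brrrbbbbrbr · max L 61/256 · min R 123/512 = 245/1024
12 of 15 · brrrbbbbrbrr · max L 61/256 · min R 245/1024 = 489/2048
13 of 15 · brrrbbbbrbrrr · max L 61/256 · min R 489/2048 = 977/4096
14 of 15 · brrrbbbbrbrrrb · max L 977/4096 · min R 489/2048 = 1955/8192
15 of 15 · brrrbbbbrbrrrbb · max L 1955/8192 · min R 489/2048 = 3911/16384

3911/16384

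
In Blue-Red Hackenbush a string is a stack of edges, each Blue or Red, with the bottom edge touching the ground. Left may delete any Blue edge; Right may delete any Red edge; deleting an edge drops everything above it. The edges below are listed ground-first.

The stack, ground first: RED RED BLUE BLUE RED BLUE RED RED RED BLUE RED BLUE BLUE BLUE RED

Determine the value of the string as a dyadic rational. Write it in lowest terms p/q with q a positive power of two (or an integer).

-11171/8192

Prefix values for RED RED BLUE BLUE RED BLUE RED RED RED BLUE RED BLUE BLUE BLUE RED via {L|R} + simplicity:
v(R) = { (no moves) | 0 } — -1
v(RR) = { (no moves) | -1 0 } — -2
v(RRB) = { -2 | -1 0 } — -3/2
v(RRBB) = { -2 -3/2 | -1 0 } — -5/4
v(RRBBR) = { -2 -3/2 | -5/4 -1 0 } — -11/8
v(RRBBRB) = { -2 -3/2 -11/8 | -5/4 -1 0 } — -21/16
v(RRBBRBR) = { -2 -3/2 -11/8 | -21/16 -5/4 -1 0 } — -43/32
v(RRBBRBRR) = { -2 -3/2 -11/8 | -43/32 -21/16 -5/4 -1 0 } — -87/64
v(RRBBRBRRR) = { -2 -3/2 -11/8 | -87/64 -43/32 -21/16 -5/4 -1 0 } — -175/128
v(RRBBRBRRRB) = { -2 -3/2 -11/8 -175/128 | -87/64 -43/32 -21/16 -5/4 -1 0 } — -349/256
v(RRBBRBRRRBR) = { -2 -3/2 -11/8 -175/128 | -349/256 -87/64 -43/32 -21/16 -5/4 -1 0 } — -699/512
v(RRBBRBRRRBRB) = { -2 -3/2 -11/8 -175/128 -699/512 | -349/256 -87/64 -43/32 -21/16 -5/4 -1 0 } — -1397/1024
v(RRBBRBRRRBRBB) = { -2 -3/2 -11/8 -175/128 -699/512 -1397/1024 | -349/256 -87/64 -43/32 -21/16 -5/4 -1 0 } — -2793/2048
v(RRBBRBRRRBRBBB) = { -2 -3/2 -11/8 -175/128 -699/512 -1397/1024 -2793/2048 | -349/256 -87/64 -43/32 -21/16 -5/4 -1 0 } — -5585/4096
v(RRBBRBRRRBRBBBR) = { -2 -3/2 -11/8 -175/128 -699/512 -1397/1024 -2793/2048 | -5585/4096 -349/256 -87/64 -43/32 -21/16 -5/4 -1 0 } — -11171/8192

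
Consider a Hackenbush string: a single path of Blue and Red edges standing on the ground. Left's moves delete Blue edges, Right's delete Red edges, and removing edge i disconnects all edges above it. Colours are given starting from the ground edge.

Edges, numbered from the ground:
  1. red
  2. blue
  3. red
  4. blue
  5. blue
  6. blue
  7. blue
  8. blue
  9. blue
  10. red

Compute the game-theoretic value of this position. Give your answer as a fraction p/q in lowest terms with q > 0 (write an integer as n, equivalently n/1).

-259/512

step 1: add red to get r; options L={ ∅ } R={ 0 } ⇒ -1
step 2: add blue to get rb; options L={ -1 } R={ 0 } ⇒ -1/2
step 3: add red to get rbr; options L={ -1 } R={ -1/2, 0 } ⇒ -3/4
step 4: add blue to get rbrb; options L={ -1, -3/4 } R={ -1/2, 0 } ⇒ -5/8
step 5: add blue to get rbrbb; options L={ -1, -3/4, -5/8 } R={ -1/2, 0 } ⇒ -9/16
step 6: add blue to get rbrbbb; options L={ -1, -3/4, -5/8, -9/16 } R={ -1/2, 0 } ⇒ -17/32
step 7: add blue to get rbrbbbb; options L={ -1, -3/4, -5/8, -9/16, -17/32 } R={ -1/2, 0 } ⇒ -33/64
step 8: add blue to get rbrbbbbb; options L={ -1, -3/4, -5/8, -9/16, -17/32, -33/64 } R={ -1/2, 0 } ⇒ -65/128
step 9: add blue to get rbrbbbbbb; options L={ -1, -3/4, -5/8, -9/16, -17/32, -33/64, -65/128 } R={ -1/2, 0 } ⇒ -129/256
step 10: add red to get rbrbbbbbbr; options L={ -1, -3/4, -5/8, -9/16, -17/32, -33/64, -65/128 } R={ -129/256, -1/2, 0 } ⇒ -259/512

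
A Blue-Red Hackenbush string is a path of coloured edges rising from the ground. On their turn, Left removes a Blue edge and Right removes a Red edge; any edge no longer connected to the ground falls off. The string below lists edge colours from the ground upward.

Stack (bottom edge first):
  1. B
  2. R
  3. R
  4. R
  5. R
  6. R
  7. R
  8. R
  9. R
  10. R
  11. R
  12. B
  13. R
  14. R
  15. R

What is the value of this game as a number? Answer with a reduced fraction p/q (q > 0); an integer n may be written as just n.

17/16384

Prefix values for B R R R R R R R R R R B R R R via {L|R} + simplicity:
B: Left { 0 }, Right { none } → simplest 1
BR: Left { 0 }, Right { 1 } → simplest 1/2
BRR: Left { 0 }, Right { 1/2,1 } → simplest 1/4
BRRR: Left { 0 }, Right { 1/4,1/2,1 } → simplest 1/8
BRRRR: Left { 0 }, Right { 1/8,1/4,1/2,1 } → simplest 1/16
BRRRRR: Left { 0 }, Right { 1/16,1/8,1/4,1/2,1 } → simplest 1/32
BRRRRRR: Left { 0 }, Right { 1/32,1/16,1/8,1/4,1/2,1 } → simplest 1/64
BRRRRRRR: Left { 0 }, Right { 1/64,1/32,1/16,1/8,1/4,1/2,1 } → simplest 1/128
BRRRRRRRR: Left { 0 }, Right { 1/128,1/64,1/32,1/16,1/8,1/4,1/2,1 } → simplest 1/256
BRRRRRRRRR: Left { 0 }, Right { 1/256,1/128,1/64,1/32,1/16,1/8,1/4,1/2,1 } → simplest 1/512
BRRRRRRRRRR: Left { 0 }, Right { 1/512,1/256,1/128,1/64,1/32,1/16,1/8,1/4,1/2,1 } → simplest 1/1024
BRRRRRRRRRRB: Left { 0,1/1024 }, Right { 1/512,1/256,1/128,1/64,1/32,1/16,1/8,1/4,1/2,1 } → simplest 3/2048
BRRRRRRRRRRBR: Left { 0,1/1024 }, Right { 3/2048,1/512,1/256,1/128,1/64,1/32,1/16,1/8,1/4,1/2,1 } → simplest 5/4096
BRRRRRRRRRRBRR: Left { 0,1/1024 }, Right { 5/4096,3/2048,1/512,1/256,1/128,1/64,1/32,1/16,1/8,1/4,1/2,1 } → simplest 9/8192
BRRRRRRRRRRBRRR: Left { 0,1/1024 }, Right { 9/8192,5/4096,3/2048,1/512,1/256,1/128,1/64,1/32,1/16,1/8,1/4,1/2,1 } → simplest 17/16384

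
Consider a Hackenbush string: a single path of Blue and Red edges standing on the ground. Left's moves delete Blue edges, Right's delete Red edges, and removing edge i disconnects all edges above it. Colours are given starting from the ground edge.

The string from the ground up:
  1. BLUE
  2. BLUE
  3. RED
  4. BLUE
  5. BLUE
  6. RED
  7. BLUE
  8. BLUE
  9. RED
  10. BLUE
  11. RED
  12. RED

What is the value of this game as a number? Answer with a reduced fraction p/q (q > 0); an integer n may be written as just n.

Recurse on prefixes of the 12-edge string BLUE BLUE RED BLUE BLUE RED BLUE BLUE RED BLUE RED RED:
g(B) = { 0 | · } -> 1
g(BB) = { 0; 1 | · } -> 2
g(BBR) = { 0; 1 | 2 } -> 3/2
g(BBRB) = { 0; 1; 3/2 | 2 } -> 7/4
g(BBRBB) = { 0; 1; 3/2; 7/4 | 2 } -> 15/8
g(BBRBBR) = { 0; 1; 3/2; 7/4 | 15/8; 2 } -> 29/16
g(BBRBBRB) = { 0; 1; 3/2; 7/4; 29/16 | 15/8; 2 } -> 59/32
g(BBRBBRBB) = { 0; 1; 3/2; 7/4; 29/16; 59/32 | 15/8; 2 } -> 119/64
g(BBRBBRBBR) = { 0; 1; 3/2; 7/4; 29/16; 59/32 | 119/64; 15/8; 2 } -> 237/128
g(BBRBBRBBRB) = { 0; 1; 3/2; 7/4; 29/16; 59/32; 237/128 | 119/64; 15/8; 2 } -> 475/256
g(BBRBBRBBRBR) = { 0; 1; 3/2; 7/4; 29/16; 59/32; 237/128 | 475/256; 119/64; 15/8; 2 } -> 949/512
g(BBRBBRBBRBRR) = { 0; 1; 3/2; 7/4; 29/16; 59/32; 237/128 | 949/512; 475/256; 119/64; 15/8; 2 } -> 1897/1024

1897/1024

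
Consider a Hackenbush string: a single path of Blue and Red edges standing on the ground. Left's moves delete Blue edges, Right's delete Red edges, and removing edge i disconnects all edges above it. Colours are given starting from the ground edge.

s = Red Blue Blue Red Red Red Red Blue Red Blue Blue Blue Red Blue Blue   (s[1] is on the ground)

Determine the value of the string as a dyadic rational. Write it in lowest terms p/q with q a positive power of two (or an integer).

Prefix values for Red Blue Blue Red Red Red Red Blue Red Blue Blue Blue Red Blue Blue via {L|R} + simplicity:
G(R) = { (no moves) | 0 } -> -1
G(RB) = { -1 | 0 } -> -1/2
G(RBB) = { -1,-1/2 | 0 } -> -1/4
G(RBBR) = { -1,-1/2 | -1/4,0 } -> -3/8
G(RBBRR) = { -1,-1/2 | -3/8,-1/4,0 } -> -7/16
G(RBBRRR) = { -1,-1/2 | -7/16,-3/8,-1/4,0 } -> -15/32
G(RBBRRRR) = { -1,-1/2 | -15/32,-7/16,-3/8,-1/4,0 } -> -31/64
G(RBBRRRRB) = { -1,-1/2,-31/64 | -15/32,-7/16,-3/8,-1/4,0 } -> -61/128
G(RBBRRRRBR) = { -1,-1/2,-31/64 | -61/128,-15/32,-7/16,-3/8,-1/4,0 } -> -123/256
G(RBBRRRRBRB) = { -1,-1/2,-31/64,-123/256 | -61/128,-15/32,-7/16,-3/8,-1/4,0 } -> -245/512
G(RBBRRRRBRBB) = { -1,-1/2,-31/64,-123/256,-245/512 | -61/128,-15/32,-7/16,-3/8,-1/4,0 } -> -489/1024
G(RBBRRRRBRBBB) = { -1,-1/2,-31/64,-123/256,-245/512,-489/1024 | -61/128,-15/32,-7/16,-3/8,-1/4,0 } -> -977/2048
G(RBBRRRRBRBBBR) = { -1,-1/2,-31/64,-123/256,-245/512,-489/1024 | -977/2048,-61/128,-15/32,-7/16,-3/8,-1/4,0 } -> -1955/4096
G(RBBRRRRBRBBBRB) = { -1,-1/2,-31/64,-123/256,-245/512,-489/1024,-1955/4096 | -977/2048,-61/128,-15/32,-7/16,-3/8,-1/4,0 } -> -3909/8192
G(RBBRRRRBRBBBRBB) = { -1,-1/2,-31/64,-123/256,-245/512,-489/1024,-1955/4096,-3909/8192 | -977/2048,-61/128,-15/32,-7/16,-3/8,-1/4,0 } -> -7817/16384

-7817/16384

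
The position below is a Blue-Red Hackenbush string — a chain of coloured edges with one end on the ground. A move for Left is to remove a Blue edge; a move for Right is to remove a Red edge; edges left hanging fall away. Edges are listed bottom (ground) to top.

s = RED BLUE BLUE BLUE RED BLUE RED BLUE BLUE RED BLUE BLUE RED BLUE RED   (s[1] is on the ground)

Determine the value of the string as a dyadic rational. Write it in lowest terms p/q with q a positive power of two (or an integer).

Build v(s[:k]) for k = 1..15, string s = RED BLUE BLUE BLUE RED BLUE RED BLUE BLUE RED BLUE BLUE RED BLUE RED.
R: Left { — }, Right { 0 } → simplest -1
RB: Left { -1 }, Right { 0 } → simplest -1/2
RBB: Left { -1,-1/2 }, Right { 0 } → simplest -1/4
RBBB: Left { -1,-1/2,-1/4 }, Right { 0 } → simplest -1/8
RBBBR: Left { -1,-1/2,-1/4 }, Right { -1/8,0 } → simplest -3/16
RBBBRB: Left { -1,-1/2,-1/4,-3/16 }, Right { -1/8,0 } → simplest -5/32
RBBBRBR: Left { -1,-1/2,-1/4,-3/16 }, Right { -5/32,-1/8,0 } → simplest -11/64
RBBBRBRB: Left { -1,-1/2,-1/4,-3/16,-11/64 }, Right { -5/32,-1/8,0 } → simplest -21/128
RBBBRBRBB: Left { -1,-1/2,-1/4,-3/16,-11/64,-21/128 }, Right { -5/32,-1/8,0 } → simplest -41/256
RBBBRBRBBR: Left { -1,-1/2,-1/4,-3/16,-11/64,-21/128 }, Right { -41/256,-5/32,-1/8,0 } → simplest -83/512
RBBBRBRBBRB: Left { -1,-1/2,-1/4,-3/16,-11/64,-21/128,-83/512 }, Right { -41/256,-5/32,-1/8,0 } → simplest -165/1024
RBBBRBRBBRBB: Left { -1,-1/2,-1/4,-3/16,-11/64,-21/128,-83/512,-165/1024 }, Right { -41/256,-5/32,-1/8,0 } → simplest -329/2048
RBBBRBRBBRBBR: Left { -1,-1/2,-1/4,-3/16,-11/64,-21/128,-83/512,-165/1024 }, Right { -329/2048,-41/256,-5/32,-1/8,0 } → simplest -659/4096
RBBBRBRBBRBBRB: Left { -1,-1/2,-1/4,-3/16,-11/64,-21/128,-83/512,-165/1024,-659/4096 }, Right { -329/2048,-41/256,-5/32,-1/8,0 } → simplest -1317/8192
RBBBRBRBBRBBRBR: Left { -1,-1/2,-1/4,-3/16,-11/64,-21/128,-83/512,-165/1024,-659/4096 }, Right { -1317/8192,-329/2048,-41/256,-5/32,-1/8,0 } → simplest -2635/16384

-2635/16384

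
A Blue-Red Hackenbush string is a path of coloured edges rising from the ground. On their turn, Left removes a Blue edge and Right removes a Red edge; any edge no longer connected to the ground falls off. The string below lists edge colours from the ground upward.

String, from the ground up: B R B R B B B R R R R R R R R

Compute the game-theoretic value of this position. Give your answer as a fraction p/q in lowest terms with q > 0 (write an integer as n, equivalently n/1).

Build v(s[:k]) for k = 1..15, string s = B R B R B B B R R R R R R R R.
1 of 15 · B · max L 0 · min R +∞ -> 1
2 of 15 · BR · max L 0 · min R 1 -> 1/2
3 of 15 · BRB · max L 1/2 · min R 1 -> 3/4
4 of 15 · BRBR · max L 1/2 · min R 3/4 -> 5/8
5 of 15 · BRBRB · max L 5/8 · min R 3/4 -> 11/16
6 of 15 · BRBRBB · max L 11/16 · min R 3/4 -> 23/32
7 of 15 · BRBRBBB · max L 23/32 · min R 3/4 -> 47/64
8 of 15 · BRBRBBBR · max L 23/32 · min R 47/64 -> 93/128
9 of 15 · BRBRBBBRR · max L 23/32 · min R 93/128 -> 185/256
10 of 15 · BRBRBBBRRR · max L 23/32 · min R 185/256 -> 369/512
11 of 15 · BRBRBBBRRRR · max L 23/32 · min R 369/512 -> 737/1024
12 of 15 · BRBRBBBRRRRR · max L 23/32 · min R 737/1024 -> 1473/2048
13 of 15 · BRBRBBBRRRRRR · max L 23/32 · min R 1473/2048 -> 2945/4096
14 of 15 · BRBRBBBRRRRRRR · max L 23/32 · min R 2945/4096 -> 5889/8192
15 of 15 · BRBRBBBRRRRRRRR · max L 23/32 · min R 5889/8192 -> 11777/16384

11777/16384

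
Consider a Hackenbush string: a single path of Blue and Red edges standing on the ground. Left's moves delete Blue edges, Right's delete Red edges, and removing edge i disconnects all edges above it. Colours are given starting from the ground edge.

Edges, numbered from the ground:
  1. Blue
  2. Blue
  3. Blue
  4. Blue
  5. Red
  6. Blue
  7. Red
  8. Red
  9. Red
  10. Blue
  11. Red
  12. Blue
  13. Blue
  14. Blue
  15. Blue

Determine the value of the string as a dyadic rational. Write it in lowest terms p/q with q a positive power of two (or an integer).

v_1 [B]  L=[0]  R=[—]  gives 1
v_2 [BB]  L=[0 1]  R=[—]  gives 2
v_3 [BBB]  L=[0 1 2]  R=[—]  gives 3
v_4 [BBBB]  L=[0 1 2 3]  R=[—]  gives 4
v_5 [BBBBR]  L=[0 1 2 3]  R=[4]  gives 7/2
v_6 [BBBBRB]  L=[0 1 2 3 7/2]  R=[4]  gives 15/4
v_7 [BBBBRBR]  L=[0 1 2 3 7/2]  R=[15/4 4]  gives 29/8
v_8 [BBBBRBRR]  L=[0 1 2 3 7/2]  R=[29/8 15/4 4]  gives 57/16
v_9 [BBBBRBRRR]  L=[0 1 2 3 7/2]  R=[57/16 29/8 15/4 4]  gives 113/32
v_10 [BBBBRBRRRB]  L=[0 1 2 3 7/2 113/32]  R=[57/16 29/8 15/4 4]  gives 227/64
v_11 [BBBBRBRRRBR]  L=[0 1 2 3 7/2 113/32]  R=[227/64 57/16 29/8 15/4 4]  gives 453/128
v_12 [BBBBRBRRRBRB]  L=[0 1 2 3 7/2 113/32 453/128]  R=[227/64 57/16 29/8 15/4 4]  gives 907/256
v_13 [BBBBRBRRRBRBB]  L=[0 1 2 3 7/2 113/32 453/128 907/256]  R=[227/64 57/16 29/8 15/4 4]  gives 1815/512
v_14 [BBBBRBRRRBRBBB]  L=[0 1 2 3 7/2 113/32 453/128 907/256 1815/512]  R=[227/64 57/16 29/8 15/4 4]  gives 3631/1024
v_15 [BBBBRBRRRBRBBBB]  L=[0 1 2 3 7/2 113/32 453/128 907/256 1815/512 3631/1024]  R=[227/64 57/16 29/8 15/4 4]  gives 7263/2048

7263/2048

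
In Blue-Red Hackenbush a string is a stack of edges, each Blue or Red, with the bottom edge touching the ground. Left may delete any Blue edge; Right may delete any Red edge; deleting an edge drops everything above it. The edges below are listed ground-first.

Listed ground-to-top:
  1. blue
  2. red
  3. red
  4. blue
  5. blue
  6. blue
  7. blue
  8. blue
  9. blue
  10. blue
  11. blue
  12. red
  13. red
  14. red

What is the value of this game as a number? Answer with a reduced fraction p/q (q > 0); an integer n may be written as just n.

Build val(s[:k]) for k = 1..14, string s = blue red red blue blue blue blue blue blue blue blue red red red.
b: Left { 0 }, Right { ∅ } gives simplest 1
br: Left { 0 }, Right { 1 } gives simplest 1/2
brr: Left { 0 }, Right { 1/2 1 } gives simplest 1/4
brrb: Left { 0 1/4 }, Right { 1/2 1 } gives simplest 3/8
brrbb: Left { 0 1/4 3/8 }, Right { 1/2 1 } gives simplest 7/16
brrbbb: Left { 0 1/4 3/8 7/16 }, Right { 1/2 1 } gives simplest 15/32
brrbbbb: Left { 0 1/4 3/8 7/16 15/32 }, Right { 1/2 1 } gives simplest 31/64
brrbbbbb: Left { 0 1/4 3/8 7/16 15/32 31/64 }, Right { 1/2 1 } gives simplest 63/128
brrbbbbbb: Left { 0 1/4 3/8 7/16 15/32 31/64 63/128 }, Right { 1/2 1 } gives simplest 127/256
brrbbbbbbb: Left { 0 1/4 3/8 7/16 15/32 31/64 63/128 127/256 }, Right { 1/2 1 } gives simplest 255/512
brrbbbbbbbb: Left { 0 1/4 3/8 7/16 15/32 31/64 63/128 127/256 255/512 }, Right { 1/2 1 } gives simplest 511/1024
brrbbbbbbbbr: Left { 0 1/4 3/8 7/16 15/32 31/64 63/128 127/256 255/512 }, Right { 511/1024 1/2 1 } gives simplest 1021/2048
brrbbbbbbbbrr: Left { 0 1/4 3/8 7/16 15/32 31/64 63/128 127/256 255/512 }, Right { 1021/2048 511/1024 1/2 1 } gives simplest 2041/4096
brrbbbbbbbbrrr: Left { 0 1/4 3/8 7/16 15/32 31/64 63/128 127/256 255/512 }, Right { 2041/4096 1021/2048 511/1024 1/2 1 } gives simplest 4081/8192

4081/8192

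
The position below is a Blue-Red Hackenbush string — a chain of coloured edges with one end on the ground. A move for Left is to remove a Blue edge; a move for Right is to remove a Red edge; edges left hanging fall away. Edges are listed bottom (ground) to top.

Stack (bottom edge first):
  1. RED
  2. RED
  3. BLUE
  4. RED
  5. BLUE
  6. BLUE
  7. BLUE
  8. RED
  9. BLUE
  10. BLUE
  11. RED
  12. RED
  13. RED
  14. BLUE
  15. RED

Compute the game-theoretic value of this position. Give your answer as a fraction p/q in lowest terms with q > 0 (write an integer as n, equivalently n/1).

Recurse on prefixes of the 15-edge string RED RED BLUE RED BLUE BLUE BLUE RED BLUE BLUE RED RED RED BLUE RED:
G(R) = { (no moves) | 0 } = -1
G(RR) = { (no moves) | -1 0 } = -2
G(RRB) = { -2 | -1 0 } = -3/2
G(RRBR) = { -2 | -3/2 -1 0 } = -7/4
G(RRBRB) = { -2 -7/4 | -3/2 -1 0 } = -13/8
G(RRBRBB) = { -2 -7/4 -13/8 | -3/2 -1 0 } = -25/16
G(RRBRBBB) = { -2 -7/4 -13/8 -25/16 | -3/2 -1 0 } = -49/32
G(RRBRBBBR) = { -2 -7/4 -13/8 -25/16 | -49/32 -3/2 -1 0 } = -99/64
G(RRBRBBBRB) = { -2 -7/4 -13/8 -25/16 -99/64 | -49/32 -3/2 -1 0 } = -197/128
G(RRBRBBBRBB) = { -2 -7/4 -13/8 -25/16 -99/64 -197/128 | -49/32 -3/2 -1 0 } = -393/256
G(RRBRBBBRBBR) = { -2 -7/4 -13/8 -25/16 -99/64 -197/128 | -393/256 -49/32 -3/2 -1 0 } = -787/512
G(RRBRBBBRBBRR) = { -2 -7/4 -13/8 -25/16 -99/64 -197/128 | -787/512 -393/256 -49/32 -3/2 -1 0 } = -1575/1024
G(RRBRBBBRBBRRR) = { -2 -7/4 -13/8 -25/16 -99/64 -197/128 | -1575/1024 -787/512 -393/256 -49/32 -3/2 -1 0 } = -3151/2048
G(RRBRBBBRBBRRRB) = { -2 -7/4 -13/8 -25/16 -99/64 -197/128 -3151/2048 | -1575/1024 -787/512 -393/256 -49/32 -3/2 -1 0 } = -6301/4096
G(RRBRBBBRBBRRRBR) = { -2 -7/4 -13/8 -25/16 -99/64 -197/128 -3151/2048 | -6301/4096 -1575/1024 -787/512 -393/256 -49/32 -3/2 -1 0 } = -12603/8192

-12603/8192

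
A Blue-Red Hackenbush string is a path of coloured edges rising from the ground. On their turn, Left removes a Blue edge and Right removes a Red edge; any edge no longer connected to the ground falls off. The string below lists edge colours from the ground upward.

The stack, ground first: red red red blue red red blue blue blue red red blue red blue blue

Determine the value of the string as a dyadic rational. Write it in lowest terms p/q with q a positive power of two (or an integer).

-11369/4096

Build val(s[:k]) for k = 1..15, string s = red red red blue red red blue blue blue red red blue red blue blue.
edge 1 of 15 (red): {  | 0 } -> -1
edge 2 of 15 (red): {  | -1 0 } -> -2
edge 3 of 15 (red): {  | -2 -1 0 } -> -3
edge 4 of 15 (blue): { -3 | -2 -1 0 } -> -5/2
edge 5 of 15 (red): { -3 | -5/2 -2 -1 0 } -> -11/4
edge 6 of 15 (red): { -3 | -11/4 -5/2 -2 -1 0 } -> -23/8
edge 7 of 15 (blue): { -3 -23/8 | -11/4 -5/2 -2 -1 0 } -> -45/16
edge 8 of 15 (blue): { -3 -23/8 -45/16 | -11/4 -5/2 -2 -1 0 } -> -89/32
edge 9 of 15 (blue): { -3 -23/8 -45/16 -89/32 | -11/4 -5/2 -2 -1 0 } -> -177/64
edge 10 of 15 (red): { -3 -23/8 -45/16 -89/32 | -177/64 -11/4 -5/2 -2 -1 0 } -> -355/128
edge 11 of 15 (red): { -3 -23/8 -45/16 -89/32 | -355/128 -177/64 -11/4 -5/2 -2 -1 0 } -> -711/256
edge 12 of 15 (blue): { -3 -23/8 -45/16 -89/32 -711/256 | -355/128 -177/64 -11/4 -5/2 -2 -1 0 } -> -1421/512
edge 13 of 15 (red): { -3 -23/8 -45/16 -89/32 -711/256 | -1421/512 -355/128 -177/64 -11/4 -5/2 -2 -1 0 } -> -2843/1024
edge 14 of 15 (blue): { -3 -23/8 -45/16 -89/32 -711/256 -2843/1024 | -1421/512 -355/128 -177/64 -11/4 -5/2 -2 -1 0 } -> -5685/2048
edge 15 of 15 (blue): { -3 -23/8 -45/16 -89/32 -711/256 -2843/1024 -5685/2048 | -1421/512 -355/128 -177/64 -11/4 -5/2 -2 -1 0 } -> -11369/4096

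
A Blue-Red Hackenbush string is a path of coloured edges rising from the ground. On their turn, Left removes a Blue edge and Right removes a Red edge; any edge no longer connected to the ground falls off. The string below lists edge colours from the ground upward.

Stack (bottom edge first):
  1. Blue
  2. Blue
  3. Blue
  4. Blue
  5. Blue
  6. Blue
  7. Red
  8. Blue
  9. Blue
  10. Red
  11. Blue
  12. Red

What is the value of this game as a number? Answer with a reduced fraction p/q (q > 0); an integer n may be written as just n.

373/64

edge 1 of 12 (Blue): { 0 | (no moves) } gives 1
edge 2 of 12 (Blue): { 0,1 | (no moves) } gives 2
edge 3 of 12 (Blue): { 0,1,2 | (no moves) } gives 3
edge 4 of 12 (Blue): { 0,1,2,3 | (no moves) } gives 4
edge 5 of 12 (Blue): { 0,1,2,3,4 | (no moves) } gives 5
edge 6 of 12 (Blue): { 0,1,2,3,4,5 | (no moves) } gives 6
edge 7 of 12 (Red): { 0,1,2,3,4,5 | 6 } gives 11/2
edge 8 of 12 (Blue): { 0,1,2,3,4,5,11/2 | 6 } gives 23/4
edge 9 of 12 (Blue): { 0,1,2,3,4,5,11/2,23/4 | 6 } gives 47/8
edge 10 of 12 (Red): { 0,1,2,3,4,5,11/2,23/4 | 47/8,6 } gives 93/16
edge 11 of 12 (Blue): { 0,1,2,3,4,5,11/2,23/4,93/16 | 47/8,6 } gives 187/32
edge 12 of 12 (Red): { 0,1,2,3,4,5,11/2,23/4,93/16 | 187/32,47/8,6 } gives 373/64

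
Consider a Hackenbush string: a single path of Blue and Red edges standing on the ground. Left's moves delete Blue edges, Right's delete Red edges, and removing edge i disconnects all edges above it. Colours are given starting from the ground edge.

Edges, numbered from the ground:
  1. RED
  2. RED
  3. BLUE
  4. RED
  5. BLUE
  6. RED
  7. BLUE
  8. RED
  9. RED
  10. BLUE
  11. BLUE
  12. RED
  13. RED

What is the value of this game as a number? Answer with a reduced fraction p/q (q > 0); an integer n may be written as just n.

-3431/2048

step 1: add RED to get R; options L={ — } R={ 0 } so -1
step 2: add RED to get RR; options L={ — } R={ -1; 0 } so -2
step 3: add BLUE to get RRB; options L={ -2 } R={ -1; 0 } so -3/2
step 4: add RED to get RRBR; options L={ -2 } R={ -3/2; -1; 0 } so -7/4
step 5: add BLUE to get RRBRB; options L={ -2; -7/4 } R={ -3/2; -1; 0 } so -13/8
step 6: add RED to get RRBRBR; options L={ -2; -7/4 } R={ -13/8; -3/2; -1; 0 } so -27/16
step 7: add BLUE to get RRBRBRB; options L={ -2; -7/4; -27/16 } R={ -13/8; -3/2; -1; 0 } so -53/32
step 8: add RED to get RRBRBRBR; options L={ -2; -7/4; -27/16 } R={ -53/32; -13/8; -3/2; -1; 0 } so -107/64
step 9: add RED to get RRBRBRBRR; options L={ -2; -7/4; -27/16 } R={ -107/64; -53/32; -13/8; -3/2; -1; 0 } so -215/128
step 10: add BLUE to get RRBRBRBRRB; options L={ -2; -7/4; -27/16; -215/128 } R={ -107/64; -53/32; -13/8; -3/2; -1; 0 } so -429/256
step 11: add BLUE to get RRBRBRBRRBB; options L={ -2; -7/4; -27/16; -215/128; -429/256 } R={ -107/64; -53/32; -13/8; -3/2; -1; 0 } so -857/512
step 12: add RED to get RRBRBRBRRBBR; options L={ -2; -7/4; -27/16; -215/128; -429/256 } R={ -857/512; -107/64; -53/32; -13/8; -3/2; -1; 0 } so -1715/1024
step 13: add RED to get RRBRBRBRRBBRR; options L={ -2; -7/4; -27/16; -215/128; -429/256 } R={ -1715/1024; -857/512; -107/64; -53/32; -13/8; -3/2; -1; 0 } so -3431/2048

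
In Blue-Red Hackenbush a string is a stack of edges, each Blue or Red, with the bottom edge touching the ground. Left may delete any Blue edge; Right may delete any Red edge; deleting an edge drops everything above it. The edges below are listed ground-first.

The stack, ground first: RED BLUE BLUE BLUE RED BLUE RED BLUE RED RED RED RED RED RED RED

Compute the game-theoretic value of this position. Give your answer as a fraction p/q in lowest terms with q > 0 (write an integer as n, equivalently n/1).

-2815/16384

edge 1 of 15 (RED): { — | 0 } so -1
edge 2 of 15 (BLUE): { -1 | 0 } so -1/2
edge 3 of 15 (BLUE): { -1; -1/2 | 0 } so -1/4
edge 4 of 15 (BLUE): { -1; -1/2; -1/4 | 0 } so -1/8
edge 5 of 15 (RED): { -1; -1/2; -1/4 | -1/8; 0 } so -3/16
edge 6 of 15 (BLUE): { -1; -1/2; -1/4; -3/16 | -1/8; 0 } so -5/32
edge 7 of 15 (RED): { -1; -1/2; -1/4; -3/16 | -5/32; -1/8; 0 } so -11/64
edge 8 of 15 (BLUE): { -1; -1/2; -1/4; -3/16; -11/64 | -5/32; -1/8; 0 } so -21/128
edge 9 of 15 (RED): { -1; -1/2; -1/4; -3/16; -11/64 | -21/128; -5/32; -1/8; 0 } so -43/256
edge 10 of 15 (RED): { -1; -1/2; -1/4; -3/16; -11/64 | -43/256; -21/128; -5/32; -1/8; 0 } so -87/512
edge 11 of 15 (RED): { -1; -1/2; -1/4; -3/16; -11/64 | -87/512; -43/256; -21/128; -5/32; -1/8; 0 } so -175/1024
edge 12 of 15 (RED): { -1; -1/2; -1/4; -3/16; -11/64 | -175/1024; -87/512; -43/256; -21/128; -5/32; -1/8; 0 } so -351/2048
edge 13 of 15 (RED): { -1; -1/2; -1/4; -3/16; -11/64 | -351/2048; -175/1024; -87/512; -43/256; -21/128; -5/32; -1/8; 0 } so -703/4096
edge 14 of 15 (RED): { -1; -1/2; -1/4; -3/16; -11/64 | -703/4096; -351/2048; -175/1024; -87/512; -43/256; -21/128; -5/32; -1/8; 0 } so -1407/8192
edge 15 of 15 (RED): { -1; -1/2; -1/4; -3/16; -11/64 | -1407/8192; -703/4096; -351/2048; -175/1024; -87/512; -43/256; -21/128; -5/32; -1/8; 0 } so -2815/16384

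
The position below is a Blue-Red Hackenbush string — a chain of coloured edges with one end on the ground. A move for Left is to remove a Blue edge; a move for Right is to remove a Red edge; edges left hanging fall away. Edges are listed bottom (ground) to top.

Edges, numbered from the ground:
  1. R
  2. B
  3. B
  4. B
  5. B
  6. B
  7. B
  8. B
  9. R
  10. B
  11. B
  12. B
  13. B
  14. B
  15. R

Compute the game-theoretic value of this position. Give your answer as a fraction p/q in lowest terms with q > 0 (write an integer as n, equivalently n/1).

-131/16384

Prefix values for R B B B B B B B R B B B B B R via {L|R} + simplicity:
step 1: add R to get R; options L={ (no moves) } R={ 0 } = -1
step 2: add B to get RB; options L={ -1 } R={ 0 } = -1/2
step 3: add B to get RBB; options L={ -1,-1/2 } R={ 0 } = -1/4
step 4: add B to get RBBB; options L={ -1,-1/2,-1/4 } R={ 0 } = -1/8
step 5: add B to get RBBBB; options L={ -1,-1/2,-1/4,-1/8 } R={ 0 } = -1/16
step 6: add B to get RBBBBB; options L={ -1,-1/2,-1/4,-1/8,-1/16 } R={ 0 } = -1/32
step 7: add B to get RBBBBBB; options L={ -1,-1/2,-1/4,-1/8,-1/16,-1/32 } R={ 0 } = -1/64
step 8: add B to get RBBBBBBB; options L={ -1,-1/2,-1/4,-1/8,-1/16,-1/32,-1/64 } R={ 0 } = -1/128
step 9: add R to get RBBBBBBBR; options L={ -1,-1/2,-1/4,-1/8,-1/16,-1/32,-1/64 } R={ -1/128,0 } = -3/256
step 10: add B to get RBBBBBBBRB; options L={ -1,-1/2,-1/4,-1/8,-1/16,-1/32,-1/64,-3/256 } R={ -1/128,0 } = -5/512
step 11: add B to get RBBBBBBBRBB; options L={ -1,-1/2,-1/4,-1/8,-1/16,-1/32,-1/64,-3/256,-5/512 } R={ -1/128,0 } = -9/1024
step 12: add B to get RBBBBBBBRBBB; options L={ -1,-1/2,-1/4,-1/8,-1/16,-1/32,-1/64,-3/256,-5/512,-9/1024 } R={ -1/128,0 } = -17/2048
step 13: add B to get RBBBBBBBRBBBB; options L={ -1,-1/2,-1/4,-1/8,-1/16,-1/32,-1/64,-3/256,-5/512,-9/1024,-17/2048 } R={ -1/128,0 } = -33/4096
step 14: add B to get RBBBBBBBRBBBBB; options L={ -1,-1/2,-1/4,-1/8,-1/16,-1/32,-1/64,-3/256,-5/512,-9/1024,-17/2048,-33/4096 } R={ -1/128,0 } = -65/8192
step 15: add R to get RBBBBBBBRBBBBBR; options L={ -1,-1/2,-1/4,-1/8,-1/16,-1/32,-1/64,-3/256,-5/512,-9/1024,-17/2048,-33/4096 } R={ -65/8192,-1/128,0 } = -131/16384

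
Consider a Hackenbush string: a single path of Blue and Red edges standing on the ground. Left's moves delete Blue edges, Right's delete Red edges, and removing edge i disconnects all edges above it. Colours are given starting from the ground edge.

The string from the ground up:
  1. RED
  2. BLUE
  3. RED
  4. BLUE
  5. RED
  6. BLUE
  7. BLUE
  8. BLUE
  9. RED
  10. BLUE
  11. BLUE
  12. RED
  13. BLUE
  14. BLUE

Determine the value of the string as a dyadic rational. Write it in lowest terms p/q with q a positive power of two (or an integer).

edge 1 of 14 (RED): { (no moves) | 0 } ⇒ -1
edge 2 of 14 (BLUE): { -1 | 0 } ⇒ -1/2
edge 3 of 14 (RED): { -1 | -1/2; 0 } ⇒ -3/4
edge 4 of 14 (BLUE): { -1; -3/4 | -1/2; 0 } ⇒ -5/8
edge 5 of 14 (RED): { -1; -3/4 | -5/8; -1/2; 0 } ⇒ -11/16
edge 6 of 14 (BLUE): { -1; -3/4; -11/16 | -5/8; -1/2; 0 } ⇒ -21/32
edge 7 of 14 (BLUE): { -1; -3/4; -11/16; -21/32 | -5/8; -1/2; 0 } ⇒ -41/64
edge 8 of 14 (BLUE): { -1; -3/4; -11/16; -21/32; -41/64 | -5/8; -1/2; 0 } ⇒ -81/128
edge 9 of 14 (RED): { -1; -3/4; -11/16; -21/32; -41/64 | -81/128; -5/8; -1/2; 0 } ⇒ -163/256
edge 10 of 14 (BLUE): { -1; -3/4; -11/16; -21/32; -41/64; -163/256 | -81/128; -5/8; -1/2; 0 } ⇒ -325/512
edge 11 of 14 (BLUE): { -1; -3/4; -11/16; -21/32; -41/64; -163/256; -325/512 | -81/128; -5/8; -1/2; 0 } ⇒ -649/1024
edge 12 of 14 (RED): { -1; -3/4; -11/16; -21/32; -41/64; -163/256; -325/512 | -649/1024; -81/128; -5/8; -1/2; 0 } ⇒ -1299/2048
edge 13 of 14 (BLUE): { -1; -3/4; -11/16; -21/32; -41/64; -163/256; -325/512; -1299/2048 | -649/1024; -81/128; -5/8; -1/2; 0 } ⇒ -2597/4096
edge 14 of 14 (BLUE): { -1; -3/4; -11/16; -21/32; -41/64; -163/256; -325/512; -1299/2048; -2597/4096 | -649/1024; -81/128; -5/8; -1/2; 0 } ⇒ -5193/8192

-5193/8192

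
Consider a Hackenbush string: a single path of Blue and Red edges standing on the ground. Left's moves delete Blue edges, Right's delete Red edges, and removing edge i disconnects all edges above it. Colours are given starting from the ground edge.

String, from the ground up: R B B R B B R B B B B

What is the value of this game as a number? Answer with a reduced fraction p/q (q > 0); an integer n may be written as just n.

R: Left {  }, Right { 0 } = simplest -1
RB: Left { -1 }, Right { 0 } = simplest -1/2
RBB: Left { -1,-1/2 }, Right { 0 } = simplest -1/4
RBBR: Left { -1,-1/2 }, Right { -1/4,0 } = simplest -3/8
RBBRB: Left { -1,-1/2,-3/8 }, Right { -1/4,0 } = simplest -5/16
RBBRBB: Left { -1,-1/2,-3/8,-5/16 }, Right { -1/4,0 } = simplest -9/32
RBBRBBR: Left { -1,-1/2,-3/8,-5/16 }, Right { -9/32,-1/4,0 } = simplest -19/64
RBBRBBRB: Left { -1,-1/2,-3/8,-5/16,-19/64 }, Right { -9/32,-1/4,0 } = simplest -37/128
RBBRBBRBB: Left { -1,-1/2,-3/8,-5/16,-19/64,-37/128 }, Right { -9/32,-1/4,0 } = simplest -73/256
RBBRBBRBBB: Left { -1,-1/2,-3/8,-5/16,-19/64,-37/128,-73/256 }, Right { -9/32,-1/4,0 } = simplest -145/512
RBBRBBRBBBB: Left { -1,-1/2,-3/8,-5/16,-19/64,-37/128,-73/256,-145/512 }, Right { -9/32,-1/4,0 } = simplest -289/1024

-289/1024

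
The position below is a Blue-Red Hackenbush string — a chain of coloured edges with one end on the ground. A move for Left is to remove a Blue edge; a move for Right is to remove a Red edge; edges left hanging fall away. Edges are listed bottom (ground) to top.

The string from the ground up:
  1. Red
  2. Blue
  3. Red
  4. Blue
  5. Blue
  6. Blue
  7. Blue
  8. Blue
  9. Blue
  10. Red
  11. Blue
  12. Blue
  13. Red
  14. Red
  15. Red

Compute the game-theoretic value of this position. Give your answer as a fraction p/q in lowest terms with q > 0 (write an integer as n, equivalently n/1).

-8271/16384

R: Left { · }, Right { 0 } — simplest -1
RB: Left { -1 }, Right { 0 } — simplest -1/2
RBR: Left { -1 }, Right { -1/2; 0 } — simplest -3/4
RBRB: Left { -1; -3/4 }, Right { -1/2; 0 } — simplest -5/8
RBRBB: Left { -1; -3/4; -5/8 }, Right { -1/2; 0 } — simplest -9/16
RBRBBB: Left { -1; -3/4; -5/8; -9/16 }, Right { -1/2; 0 } — simplest -17/32
RBRBBBB: Left { -1; -3/4; -5/8; -9/16; -17/32 }, Right { -1/2; 0 } — simplest -33/64
RBRBBBBB: Left { -1; -3/4; -5/8; -9/16; -17/32; -33/64 }, Right { -1/2; 0 } — simplest -65/128
RBRBBBBBB: Left { -1; -3/4; -5/8; -9/16; -17/32; -33/64; -65/128 }, Right { -1/2; 0 } — simplest -129/256
RBRBBBBBBR: Left { -1; -3/4; -5/8; -9/16; -17/32; -33/64; -65/128 }, Right { -129/256; -1/2; 0 } — simplest -259/512
RBRBBBBBBRB: Left { -1; -3/4; -5/8; -9/16; -17/32; -33/64; -65/128; -259/512 }, Right { -129/256; -1/2; 0 } — simplest -517/1024
RBRBBBBBBRBB: Left { -1; -3/4; -5/8; -9/16; -17/32; -33/64; -65/128; -259/512; -517/1024 }, Right { -129/256; -1/2; 0 } — simplest -1033/2048
RBRBBBBBBRBBR: Left { -1; -3/4; -5/8; -9/16; -17/32; -33/64; -65/128; -259/512; -517/1024 }, Right { -1033/2048; -129/256; -1/2; 0 } — simplest -2067/4096
RBRBBBBBBRBBRR: Left { -1; -3/4; -5/8; -9/16; -17/32; -33/64; -65/128; -259/512; -517/1024 }, Right { -2067/4096; -1033/2048; -129/256; -1/2; 0 } — simplest -4135/8192
RBRBBBBBBRBBRRR: Left { -1; -3/4; -5/8; -9/16; -17/32; -33/64; -65/128; -259/512; -517/1024 }, Right { -4135/8192; -2067/4096; -1033/2048; -129/256; -1/2; 0 } — simplest -8271/16384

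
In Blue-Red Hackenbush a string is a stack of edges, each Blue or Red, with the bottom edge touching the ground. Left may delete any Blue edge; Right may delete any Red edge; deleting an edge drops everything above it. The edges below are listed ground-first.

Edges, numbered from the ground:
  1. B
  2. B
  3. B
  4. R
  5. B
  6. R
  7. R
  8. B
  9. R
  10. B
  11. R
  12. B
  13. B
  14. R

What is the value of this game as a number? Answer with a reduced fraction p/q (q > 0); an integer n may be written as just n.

5293/2048

Prefix values for B B B R B R R B R B R B B R via {L|R} + simplicity:
g(B) = { 0 |  } — 1
g(BB) = { 0, 1 |  } — 2
g(BBB) = { 0, 1, 2 |  } — 3
g(BBBR) = { 0, 1, 2 | 3 } — 5/2
g(BBBRB) = { 0, 1, 2, 5/2 | 3 } — 11/4
g(BBBRBR) = { 0, 1, 2, 5/2 | 11/4, 3 } — 21/8
g(BBBRBRR) = { 0, 1, 2, 5/2 | 21/8, 11/4, 3 } — 41/16
g(BBBRBRRB) = { 0, 1, 2, 5/2, 41/16 | 21/8, 11/4, 3 } — 83/32
g(BBBRBRRBR) = { 0, 1, 2, 5/2, 41/16 | 83/32, 21/8, 11/4, 3 } — 165/64
g(BBBRBRRBRB) = { 0, 1, 2, 5/2, 41/16, 165/64 | 83/32, 21/8, 11/4, 3 } — 331/128
g(BBBRBRRBRBR) = { 0, 1, 2, 5/2, 41/16, 165/64 | 331/128, 83/32, 21/8, 11/4, 3 } — 661/256
g(BBBRBRRBRBRB) = { 0, 1, 2, 5/2, 41/16, 165/64, 661/256 | 331/128, 83/32, 21/8, 11/4, 3 } — 1323/512
g(BBBRBRRBRBRBB) = { 0, 1, 2, 5/2, 41/16, 165/64, 661/256, 1323/512 | 331/128, 83/32, 21/8, 11/4, 3 } — 2647/1024
g(BBBRBRRBRBRBBR) = { 0, 1, 2, 5/2, 41/16, 165/64, 661/256, 1323/512 | 2647/1024, 331/128, 83/32, 21/8, 11/4, 3 } — 5293/2048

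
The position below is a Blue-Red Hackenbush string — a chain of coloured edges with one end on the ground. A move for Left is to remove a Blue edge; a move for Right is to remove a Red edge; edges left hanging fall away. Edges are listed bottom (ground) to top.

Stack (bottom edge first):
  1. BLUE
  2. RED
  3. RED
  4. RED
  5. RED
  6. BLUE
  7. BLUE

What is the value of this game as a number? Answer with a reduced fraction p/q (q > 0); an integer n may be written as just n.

7/64

edge 1 of 7 (BLUE): { 0 | none } = 1
edge 2 of 7 (RED): { 0 | 1 } = 1/2
edge 3 of 7 (RED): { 0 | 1/2,1 } = 1/4
edge 4 of 7 (RED): { 0 | 1/4,1/2,1 } = 1/8
edge 5 of 7 (RED): { 0 | 1/8,1/4,1/2,1 } = 1/16
edge 6 of 7 (BLUE): { 0,1/16 | 1/8,1/4,1/2,1 } = 3/32
edge 7 of 7 (BLUE): { 0,1/16,3/32 | 1/8,1/4,1/2,1 } = 7/64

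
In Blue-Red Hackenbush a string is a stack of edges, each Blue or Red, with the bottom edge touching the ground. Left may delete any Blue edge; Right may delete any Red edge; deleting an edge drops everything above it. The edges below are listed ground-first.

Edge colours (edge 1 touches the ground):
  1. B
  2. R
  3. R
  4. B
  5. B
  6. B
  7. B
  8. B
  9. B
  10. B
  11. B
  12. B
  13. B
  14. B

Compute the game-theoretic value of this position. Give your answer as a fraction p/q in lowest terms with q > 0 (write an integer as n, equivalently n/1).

4095/8192

Prefix values for B R R B B B B B B B B B B B via {L|R} + simplicity:
value_1 [B]  L=[0]  R=[none]  = 1
value_2 [BR]  L=[0]  R=[1]  = 1/2
value_3 [BRR]  L=[0]  R=[1/2, 1]  = 1/4
value_4 [BRRB]  L=[0, 1/4]  R=[1/2, 1]  = 3/8
value_5 [BRRBB]  L=[0, 1/4, 3/8]  R=[1/2, 1]  = 7/16
value_6 [BRRBBB]  L=[0, 1/4, 3/8, 7/16]  R=[1/2, 1]  = 15/32
value_7 [BRRBBBB]  L=[0, 1/4, 3/8, 7/16, 15/32]  R=[1/2, 1]  = 31/64
value_8 [BRRBBBBB]  L=[0, 1/4, 3/8, 7/16, 15/32, 31/64]  R=[1/2, 1]  = 63/128
value_9 [BRRBBBBBB]  L=[0, 1/4, 3/8, 7/16, 15/32, 31/64, 63/128]  R=[1/2, 1]  = 127/256
value_10 [BRRBBBBBBB]  L=[0, 1/4, 3/8, 7/16, 15/32, 31/64, 63/128, 127/256]  R=[1/2, 1]  = 255/512
value_11 [BRRBBBBBBBB]  L=[0, 1/4, 3/8, 7/16, 15/32, 31/64, 63/128, 127/256, 255/512]  R=[1/2, 1]  = 511/1024
value_12 [BRRBBBBBBBBB]  L=[0, 1/4, 3/8, 7/16, 15/32, 31/64, 63/128, 127/256, 255/512, 511/1024]  R=[1/2, 1]  = 1023/2048
value_13 [BRRBBBBBBBBBB]  L=[0, 1/4, 3/8, 7/16, 15/32, 31/64, 63/128, 127/256, 255/512, 511/1024, 1023/2048]  R=[1/2, 1]  = 2047/4096
value_14 [BRRBBBBBBBBBBB]  L=[0, 1/4, 3/8, 7/16, 15/32, 31/64, 63/128, 127/256, 255/512, 511/1024, 1023/2048, 2047/4096]  R=[1/2, 1]  = 4095/8192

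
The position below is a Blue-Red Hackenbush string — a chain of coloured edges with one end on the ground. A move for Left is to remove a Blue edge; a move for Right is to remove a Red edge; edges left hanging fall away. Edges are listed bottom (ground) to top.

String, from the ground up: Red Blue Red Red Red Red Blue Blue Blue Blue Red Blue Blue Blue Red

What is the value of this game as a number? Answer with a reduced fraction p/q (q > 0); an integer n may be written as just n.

Build val(s[:k]) for k = 1..15, string s = Red Blue Red Red Red Red Blue Blue Blue Blue Red Blue Blue Blue Red.
R: Left { — }, Right { 0 } -> simplest -1
RB: Left { -1 }, Right { 0 } -> simplest -1/2
RBR: Left { -1 }, Right { -1/2 0 } -> simplest -3/4
RBRR: Left { -1 }, Right { -3/4 -1/2 0 } -> simplest -7/8
RBRRR: Left { -1 }, Right { -7/8 -3/4 -1/2 0 } -> simplest -15/16
RBRRRR: Left { -1 }, Right { -15/16 -7/8 -3/4 -1/2 0 } -> simplest -31/32
RBRRRRB: Left { -1 -31/32 }, Right { -15/16 -7/8 -3/4 -1/2 0 } -> simplest -61/64
RBRRRRBB: Left { -1 -31/32 -61/64 }, Right { -15/16 -7/8 -3/4 -1/2 0 } -> simplest -121/128
RBRRRRBBB: Left { -1 -31/32 -61/64 -121/128 }, Right { -15/16 -7/8 -3/4 -1/2 0 } -> simplest -241/256
RBRRRRBBBB: Left { -1 -31/32 -61/64 -121/128 -241/256 }, Right { -15/16 -7/8 -3/4 -1/2 0 } -> simplest -481/512
RBRRRRBBBBR: Left { -1 -31/32 -61/64 -121/128 -241/256 }, Right { -481/512 -15/16 -7/8 -3/4 -1/2 0 } -> simplest -963/1024
RBRRRRBBBBRB: Left { -1 -31/32 -61/64 -121/128 -241/256 -963/1024 }, Right { -481/512 -15/16 -7/8 -3/4 -1/2 0 } -> simplest -1925/2048
RBRRRRBBBBRBB: Left { -1 -31/32 -61/64 -121/128 -241/256 -963/1024 -1925/2048 }, Right { -481/512 -15/16 -7/8 -3/4 -1/2 0 } -> simplest -3849/4096
RBRRRRBBBBRBBB: Left { -1 -31/32 -61/64 -121/128 -241/256 -963/1024 -1925/2048 -3849/4096 }, Right { -481/512 -15/16 -7/8 -3/4 -1/2 0 } -> simplest -7697/8192
RBRRRRBBBBRBBBR: Left { -1 -31/32 -61/64 -121/128 -241/256 -963/1024 -1925/2048 -3849/4096 }, Right { -7697/8192 -481/512 -15/16 -7/8 -3/4 -1/2 0 } -> simplest -15395/16384

-15395/16384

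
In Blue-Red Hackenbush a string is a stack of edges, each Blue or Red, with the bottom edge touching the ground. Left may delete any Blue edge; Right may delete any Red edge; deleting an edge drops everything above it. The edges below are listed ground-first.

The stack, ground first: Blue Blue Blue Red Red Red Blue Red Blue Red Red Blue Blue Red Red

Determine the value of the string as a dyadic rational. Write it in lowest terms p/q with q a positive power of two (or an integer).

8857/4096

1 of 15 · B · max L 0 · min R +∞ ⇒ 1
2 of 15 · BB · max L 1 · min R +∞ ⇒ 2
3 of 15 · BBB · max L 2 · min R +∞ ⇒ 3
4 of 15 · BBBR · max L 2 · min R 3 ⇒ 5/2
5 of 15 · BBBRR · max L 2 · min R 5/2 ⇒ 9/4
6 of 15 · BBBRRR · max L 2 · min R 9/4 ⇒ 17/8
7 of 15 · BBBRRRB · max L 17/8 · min R 9/4 ⇒ 35/16
8 of 15 · BBBRRRBR · max L 17/8 · min R 35/16 ⇒ 69/32
9 of 15 · BBBRRRBRB · max L 69/32 · min R 35/16 ⇒ 139/64
10 of 15 · BBBRRRBRBR · max L 69/32 · min R 139/64 ⇒ 277/128
11 of 15 · BBBRRRBRBRR · max L 69/32 · min R 277/128 ⇒ 553/256
12 of 15 · BBBRRRBRBRRB · max L 553/256 · min R 277/128 ⇒ 1107/512
13 of 15 · BBBRRRBRBRRBB · max L 1107/512 · min R 277/128 ⇒ 2215/1024
14 of 15 · BBBRRRBRBRRBBR · max L 1107/512 · min R 2215/1024 ⇒ 4429/2048
15 of 15 · BBBRRRBRBRRBBRR · max L 1107/512 · min R 4429/2048 ⇒ 8857/4096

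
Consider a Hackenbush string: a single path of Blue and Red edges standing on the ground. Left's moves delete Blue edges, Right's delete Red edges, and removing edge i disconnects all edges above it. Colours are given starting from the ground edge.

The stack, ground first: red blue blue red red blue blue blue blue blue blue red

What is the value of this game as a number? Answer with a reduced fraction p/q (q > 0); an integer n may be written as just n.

-771/2048

1 of 12 · r · max L −∞ · min R 0 = -1
2 of 12 · rb · max L -1 · min R 0 = -1/2
3 of 12 · rbb · max L -1/2 · min R 0 = -1/4
4 of 12 · rbbr · max L -1/2 · min R -1/4 = -3/8
5 of 12 · rbbrr · max L -1/2 · min R -3/8 = -7/16
6 of 12 · rbbrrb · max L -7/16 · min R -3/8 = -13/32
7 of 12 · rbbrrbb · max L -13/32 · min R -3/8 = -25/64
8 of 12 · rbbrrbbb · max L -25/64 · min R -3/8 = -49/128
9 of 12 · rbbrrbbbb · max L -49/128 · min R -3/8 = -97/256
10 of 12 · rbbrrbbbbb · max L -97/256 · min R -3/8 = -193/512
11 of 12 · rbbrrbbbbbb · max L -193/512 · min R -3/8 = -385/1024
12 of 12 · rbbrrbbbbbbr · max L -193/512 · min R -385/1024 = -771/2048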